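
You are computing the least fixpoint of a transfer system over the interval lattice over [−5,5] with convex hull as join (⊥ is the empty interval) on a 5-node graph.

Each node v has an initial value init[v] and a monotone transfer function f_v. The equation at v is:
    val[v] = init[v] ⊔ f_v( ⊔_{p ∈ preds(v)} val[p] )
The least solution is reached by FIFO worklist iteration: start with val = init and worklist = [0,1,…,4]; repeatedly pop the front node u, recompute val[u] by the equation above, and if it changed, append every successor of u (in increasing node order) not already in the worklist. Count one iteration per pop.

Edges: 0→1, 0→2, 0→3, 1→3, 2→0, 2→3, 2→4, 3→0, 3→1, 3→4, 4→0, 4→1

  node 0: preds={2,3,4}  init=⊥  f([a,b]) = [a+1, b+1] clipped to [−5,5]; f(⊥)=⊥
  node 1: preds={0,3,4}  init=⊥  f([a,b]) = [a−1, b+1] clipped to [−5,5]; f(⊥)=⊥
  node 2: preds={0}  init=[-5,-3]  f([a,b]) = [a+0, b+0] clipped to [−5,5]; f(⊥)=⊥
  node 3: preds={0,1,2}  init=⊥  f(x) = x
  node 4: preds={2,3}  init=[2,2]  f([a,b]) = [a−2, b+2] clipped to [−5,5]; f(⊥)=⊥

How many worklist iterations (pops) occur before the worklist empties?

Trace (12 dequeues):
  [1] u=0 | in [-5,2] | out [-4,3] | prev ⊥ | push {}
  [2] u=1 | in [-4,3] | out [-5,4] | prev ⊥ | push {}
  [3] u=2 | in [-4,3] | out [-5,3] | prev [-5,-3] | push {0}
  [4] u=3 | in [-5,4] | out [-5,4] | prev ⊥ | push {1}
  [5] u=4 | in [-5,4] | out [-5,5] | prev [2,2] | push {}
  [6] u=0 | in [-5,5] | out [-4,5] | prev [-4,3] | push {2,3}
  [7] u=1 | in [-5,5] | out [-5,5] | prev [-5,4] | push {}
  [8] u=2 | in [-4,5] | out [-5,5] | prev [-5,3] | push {0,4}
  [9] u=3 | in [-5,5] | out [-5,5] | prev [-5,4] | push {1}
  [10] u=0 | in [-5,5] | out [-4,5] | ==
  [11] u=4 | in [-5,5] | out [-5,5] | ==
  [12] u=1 | in [-5,5] | out [-5,5] | ==

Converged values:
  [0] [-4,5]
  [1] [-5,5]
  [2] [-5,5]
  [3] [-5,5]
  [4] [-5,5]

12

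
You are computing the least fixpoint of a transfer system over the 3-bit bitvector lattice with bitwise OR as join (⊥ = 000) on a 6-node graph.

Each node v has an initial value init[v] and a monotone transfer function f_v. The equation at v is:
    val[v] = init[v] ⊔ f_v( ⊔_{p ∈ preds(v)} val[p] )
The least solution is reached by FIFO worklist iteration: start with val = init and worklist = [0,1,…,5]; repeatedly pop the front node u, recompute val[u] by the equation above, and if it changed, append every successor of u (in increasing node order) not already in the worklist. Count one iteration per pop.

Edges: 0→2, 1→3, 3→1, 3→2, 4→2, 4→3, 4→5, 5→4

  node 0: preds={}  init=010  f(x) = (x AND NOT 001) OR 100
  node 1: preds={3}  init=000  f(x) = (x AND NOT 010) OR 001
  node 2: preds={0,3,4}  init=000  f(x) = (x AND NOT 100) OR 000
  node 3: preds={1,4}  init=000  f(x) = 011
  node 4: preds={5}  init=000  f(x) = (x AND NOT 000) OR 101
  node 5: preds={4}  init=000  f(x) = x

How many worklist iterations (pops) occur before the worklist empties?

10

Iteration log — 10 steps:
  step 1. node 0  ⊔preds=000  new=110  old=010  +wl: 
  step 2. node 1  ⊔preds=000  new=001  old=000  +wl: 
  step 3. node 2  ⊔preds=110  new=010  old=000  +wl: 
  step 4. node 3  ⊔preds=001  new=011  old=000  +wl: 1,2
  step 5. node 4  ⊔preds=000  new=101  old=000  +wl: 3
  step 6. node 5  ⊔preds=101  new=101  old=000  +wl: 4
  step 7. node 1  ⊔preds=011  new=001  stable
  step 8. node 2  ⊔preds=111  new=011  old=010  +wl: 
  step 9. node 3  ⊔preds=101  new=011  stable
  step 10. node 4  ⊔preds=101  new=101  stable

Least fixpoint reached:
  node 0: 110
  node 1: 001
  node 2: 011
  node 3: 011
  node 4: 101
  node 5: 101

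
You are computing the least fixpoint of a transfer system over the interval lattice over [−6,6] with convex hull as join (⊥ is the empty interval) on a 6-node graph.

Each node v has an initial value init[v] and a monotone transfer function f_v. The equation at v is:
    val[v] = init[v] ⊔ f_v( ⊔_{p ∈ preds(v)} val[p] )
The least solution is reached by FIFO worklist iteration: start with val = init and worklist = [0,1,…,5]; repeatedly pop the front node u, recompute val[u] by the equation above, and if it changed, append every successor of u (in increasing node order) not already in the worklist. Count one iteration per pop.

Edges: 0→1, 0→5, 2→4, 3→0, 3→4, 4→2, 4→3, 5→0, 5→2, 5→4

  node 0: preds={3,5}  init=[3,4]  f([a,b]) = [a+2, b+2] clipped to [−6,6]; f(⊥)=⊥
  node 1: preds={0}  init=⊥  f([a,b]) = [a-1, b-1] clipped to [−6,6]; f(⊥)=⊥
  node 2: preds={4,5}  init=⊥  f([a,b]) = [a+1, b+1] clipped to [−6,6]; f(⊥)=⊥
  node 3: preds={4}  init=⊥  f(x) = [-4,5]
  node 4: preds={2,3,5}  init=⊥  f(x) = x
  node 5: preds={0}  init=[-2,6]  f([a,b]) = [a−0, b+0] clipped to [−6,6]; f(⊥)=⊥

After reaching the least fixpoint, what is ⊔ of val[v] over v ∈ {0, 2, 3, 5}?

Worklist (12 pops):
  #1 pop 0: in=[-2,6] → [0,6] (was [3,4]); enqueue []
  #2 pop 1: in=[0,6] → [-1,5] (was ⊥); enqueue []
  #3 pop 2: in=[-2,6] → [-1,6] (was ⊥); enqueue []
  #4 pop 3: in=⊥ → [-4,5] (was ⊥); enqueue [0]
  #5 pop 4: in=[-4,6] → [-4,6] (was ⊥); enqueue [2,3]
  #6 pop 5: in=[0,6] → [-2,6] (no change)
  #7 pop 0: in=[-4,6] → [-2,6] (was [0,6]); enqueue [1,5]
  #8 pop 2: in=[-4,6] → [-3,6] (was [-1,6]); enqueue [4]
  #9 pop 3: in=[-4,6] → [-4,5] (no change)
  #10 pop 1: in=[-2,6] → [-3,5] (was [-1,5]); enqueue []
  #11 pop 5: in=[-2,6] → [-2,6] (no change)
  #12 pop 4: in=[-4,6] → [-4,6] (no change)

Fixpoint:
  val[0] = [-2,6]
  val[1] = [-3,5]
  val[2] = [-3,6]
  val[3] = [-4,5]
  val[4] = [-4,6]
  val[5] = [-2,6]

[-4,6]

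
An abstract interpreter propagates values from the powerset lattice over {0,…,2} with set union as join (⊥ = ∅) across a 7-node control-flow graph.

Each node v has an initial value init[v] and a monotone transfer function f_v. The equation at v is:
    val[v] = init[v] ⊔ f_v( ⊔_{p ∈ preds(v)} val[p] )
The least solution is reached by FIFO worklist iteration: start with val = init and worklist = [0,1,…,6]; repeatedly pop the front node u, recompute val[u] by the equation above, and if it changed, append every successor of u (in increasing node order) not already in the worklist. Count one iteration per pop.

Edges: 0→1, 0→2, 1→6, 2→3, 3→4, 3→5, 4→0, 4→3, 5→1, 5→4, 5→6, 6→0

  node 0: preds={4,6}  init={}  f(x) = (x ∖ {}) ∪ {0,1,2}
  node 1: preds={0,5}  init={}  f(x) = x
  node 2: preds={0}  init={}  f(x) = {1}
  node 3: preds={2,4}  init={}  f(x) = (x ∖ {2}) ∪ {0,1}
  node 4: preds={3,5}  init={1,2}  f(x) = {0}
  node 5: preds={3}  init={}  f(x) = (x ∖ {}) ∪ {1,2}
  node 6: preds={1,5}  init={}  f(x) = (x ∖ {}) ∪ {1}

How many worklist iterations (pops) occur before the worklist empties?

11

Iteration log — 11 steps:
  step 1. node 0  ⊔preds={1,2}  new={0,1,2}  old={}  +wl: 
  step 2. node 1  ⊔preds={0,1,2}  new={0,1,2}  old={}  +wl: 
  step 3. node 2  ⊔preds={0,1,2}  new={1}  old={}  +wl: 
  step 4. node 3  ⊔preds={1,2}  new={0,1}  old={}  +wl: 
  step 5. node 4  ⊔preds={0,1}  new={0,1,2}  old={1,2}  +wl: 0,3
  step 6. node 5  ⊔preds={0,1}  new={0,1,2}  old={}  +wl: 1,4
  step 7. node 6  ⊔preds={0,1,2}  new={0,1,2}  old={}  +wl: 
  step 8. node 0  ⊔preds={0,1,2}  new={0,1,2}  stable
  step 9. node 3  ⊔preds={0,1,2}  new={0,1}  stable
  step 10. node 1  ⊔preds={0,1,2}  new={0,1,2}  stable
  step 11. node 4  ⊔preds={0,1,2}  new={0,1,2}  stable

Least fixpoint reached:
  node 0: {0,1,2}
  node 1: {0,1,2}
  node 2: {1}
  node 3: {0,1}
  node 4: {0,1,2}
  node 5: {0,1,2}
  node 6: {0,1,2}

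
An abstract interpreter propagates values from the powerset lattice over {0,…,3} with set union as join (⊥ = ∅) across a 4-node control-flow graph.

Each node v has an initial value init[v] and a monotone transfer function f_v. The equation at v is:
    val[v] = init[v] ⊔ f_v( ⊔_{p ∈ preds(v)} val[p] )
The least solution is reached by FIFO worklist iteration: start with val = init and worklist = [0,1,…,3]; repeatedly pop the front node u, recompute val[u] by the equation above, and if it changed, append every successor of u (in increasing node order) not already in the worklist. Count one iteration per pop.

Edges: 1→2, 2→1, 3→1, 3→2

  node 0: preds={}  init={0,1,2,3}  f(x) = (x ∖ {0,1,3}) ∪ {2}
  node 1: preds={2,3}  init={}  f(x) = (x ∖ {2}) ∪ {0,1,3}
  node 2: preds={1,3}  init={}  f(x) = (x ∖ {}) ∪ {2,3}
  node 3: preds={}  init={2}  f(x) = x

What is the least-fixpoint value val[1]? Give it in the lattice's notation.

{0,1,3}

Worklist (5 pops):
  #1 pop 0: in={} → {0,1,2,3} (no change)
  #2 pop 1: in={2} → {0,1,3} (was {}); enqueue []
  #3 pop 2: in={0,1,2,3} → {0,1,2,3} (was {}); enqueue [1]
  #4 pop 3: in={} → {2} (no change)
  #5 pop 1: in={0,1,2,3} → {0,1,3} (no change)

Fixpoint:
  val[0] = {0,1,2,3}
  val[1] = {0,1,3}
  val[2] = {0,1,2,3}
  val[3] = {2}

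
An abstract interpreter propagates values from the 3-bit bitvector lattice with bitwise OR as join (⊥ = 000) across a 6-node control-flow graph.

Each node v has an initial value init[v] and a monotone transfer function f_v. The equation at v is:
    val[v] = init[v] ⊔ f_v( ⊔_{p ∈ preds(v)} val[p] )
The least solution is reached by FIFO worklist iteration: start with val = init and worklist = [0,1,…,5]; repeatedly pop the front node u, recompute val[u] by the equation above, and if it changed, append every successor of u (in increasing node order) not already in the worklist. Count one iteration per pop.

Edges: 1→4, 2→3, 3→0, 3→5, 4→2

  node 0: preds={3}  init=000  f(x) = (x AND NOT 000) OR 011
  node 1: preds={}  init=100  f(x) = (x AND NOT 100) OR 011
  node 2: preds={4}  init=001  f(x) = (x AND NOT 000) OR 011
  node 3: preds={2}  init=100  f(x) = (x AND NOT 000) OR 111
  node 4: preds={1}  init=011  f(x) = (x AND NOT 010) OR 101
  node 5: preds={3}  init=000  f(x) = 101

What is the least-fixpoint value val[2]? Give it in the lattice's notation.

Trace (9 dequeues):
  [1] u=0 | in 100 | out 111 | prev 000 | push {}
  [2] u=1 | in 000 | out 111 | prev 100 | push {}
  [3] u=2 | in 011 | out 011 | prev 001 | push {}
  [4] u=3 | in 011 | out 111 | prev 100 | push {0}
  [5] u=4 | in 111 | out 111 | prev 011 | push {2}
  [6] u=5 | in 111 | out 101 | prev 000 | push {}
  [7] u=0 | in 111 | out 111 | ==
  [8] u=2 | in 111 | out 111 | prev 011 | push {3}
  [9] u=3 | in 111 | out 111 | ==

Converged values:
  [0] 111
  [1] 111
  [2] 111
  [3] 111
  [4] 111
  [5] 101

111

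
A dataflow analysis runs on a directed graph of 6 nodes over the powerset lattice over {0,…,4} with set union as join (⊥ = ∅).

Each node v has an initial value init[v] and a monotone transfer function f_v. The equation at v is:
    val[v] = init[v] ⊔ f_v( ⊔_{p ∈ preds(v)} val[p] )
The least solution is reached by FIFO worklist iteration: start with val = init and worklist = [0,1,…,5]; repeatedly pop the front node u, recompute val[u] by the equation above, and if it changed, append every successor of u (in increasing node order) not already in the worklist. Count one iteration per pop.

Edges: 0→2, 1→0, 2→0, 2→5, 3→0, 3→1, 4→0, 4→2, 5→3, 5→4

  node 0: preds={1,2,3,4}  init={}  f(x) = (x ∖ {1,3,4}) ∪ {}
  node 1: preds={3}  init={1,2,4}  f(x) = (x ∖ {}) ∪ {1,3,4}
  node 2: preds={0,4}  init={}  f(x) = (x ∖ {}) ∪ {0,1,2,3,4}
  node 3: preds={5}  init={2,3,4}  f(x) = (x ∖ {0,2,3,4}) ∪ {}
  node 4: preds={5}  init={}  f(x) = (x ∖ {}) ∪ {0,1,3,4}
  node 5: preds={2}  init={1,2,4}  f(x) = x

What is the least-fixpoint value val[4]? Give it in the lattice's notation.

{0,1,2,3,4}

Trace (11 dequeues):
  [1] u=0 | in {1,2,3,4} | out {2} | prev {} | push {}
  [2] u=1 | in {2,3,4} | out {1,2,3,4} | prev {1,2,4} | push {0}
  [3] u=2 | in {2} | out {0,1,2,3,4} | prev {} | push {}
  [4] u=3 | in {1,2,4} | out {1,2,3,4} | prev {2,3,4} | push {1}
  [5] u=4 | in {1,2,4} | out {0,1,2,3,4} | prev {} | push {2}
  [6] u=5 | in {0,1,2,3,4} | out {0,1,2,3,4} | prev {1,2,4} | push {3,4}
  [7] u=0 | in {0,1,2,3,4} | out {0,2} | prev {2} | push {}
  [8] u=1 | in {1,2,3,4} | out {1,2,3,4} | ==
  [9] u=2 | in {0,1,2,3,4} | out {0,1,2,3,4} | ==
  [10] u=3 | in {0,1,2,3,4} | out {1,2,3,4} | ==
  [11] u=4 | in {0,1,2,3,4} | out {0,1,2,3,4} | ==

Converged values:
  [0] {0,2}
  [1] {1,2,3,4}
  [2] {0,1,2,3,4}
  [3] {1,2,3,4}
  [4] {0,1,2,3,4}
  [5] {0,1,2,3,4}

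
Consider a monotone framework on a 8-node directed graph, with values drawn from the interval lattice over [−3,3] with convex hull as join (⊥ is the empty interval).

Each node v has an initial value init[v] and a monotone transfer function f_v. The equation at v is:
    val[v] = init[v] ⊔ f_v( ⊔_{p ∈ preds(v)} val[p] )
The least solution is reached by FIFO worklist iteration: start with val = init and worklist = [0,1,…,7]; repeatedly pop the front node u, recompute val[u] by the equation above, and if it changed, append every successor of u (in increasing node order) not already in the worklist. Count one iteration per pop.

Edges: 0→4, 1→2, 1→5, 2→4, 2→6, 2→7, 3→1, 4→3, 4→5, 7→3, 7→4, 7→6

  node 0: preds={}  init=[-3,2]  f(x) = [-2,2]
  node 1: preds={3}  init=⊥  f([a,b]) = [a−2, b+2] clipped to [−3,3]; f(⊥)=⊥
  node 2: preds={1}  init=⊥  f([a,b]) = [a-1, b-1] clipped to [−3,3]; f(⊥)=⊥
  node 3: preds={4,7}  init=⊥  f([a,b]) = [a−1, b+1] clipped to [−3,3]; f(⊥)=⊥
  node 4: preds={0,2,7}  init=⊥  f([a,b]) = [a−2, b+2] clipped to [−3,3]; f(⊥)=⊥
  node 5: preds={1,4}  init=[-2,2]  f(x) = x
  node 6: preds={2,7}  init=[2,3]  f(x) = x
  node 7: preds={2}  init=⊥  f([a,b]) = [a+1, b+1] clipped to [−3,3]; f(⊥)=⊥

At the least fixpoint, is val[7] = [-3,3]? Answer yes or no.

Trace (18 dequeues):
  [1] u=0 | in ⊥ | out [-3,2] | ==
  [2] u=1 | in ⊥ | out ⊥ | ==
  [3] u=2 | in ⊥ | out ⊥ | ==
  [4] u=3 | in ⊥ | out ⊥ | ==
  [5] u=4 | in [-3,2] | out [-3,3] | prev ⊥ | push {3}
  [6] u=5 | in [-3,3] | out [-3,3] | prev [-2,2] | push {}
  [7] u=6 | in ⊥ | out [2,3] | ==
  [8] u=7 | in ⊥ | out ⊥ | ==
  [9] u=3 | in [-3,3] | out [-3,3] | prev ⊥ | push {1}
  [10] u=1 | in [-3,3] | out [-3,3] | prev ⊥ | push {2,5}
  [11] u=2 | in [-3,3] | out [-3,2] | prev ⊥ | push {4,6,7}
  [12] u=5 | in [-3,3] | out [-3,3] | ==
  [13] u=4 | in [-3,2] | out [-3,3] | ==
  [14] u=6 | in [-3,2] | out [-3,3] | prev [2,3] | push {}
  [15] u=7 | in [-3,2] | out [-2,3] | prev ⊥ | push {3,4,6}
  [16] u=3 | in [-3,3] | out [-3,3] | ==
  [17] u=4 | in [-3,3] | out [-3,3] | ==
  [18] u=6 | in [-3,3] | out [-3,3] | ==

Converged values:
  [0] [-3,2]
  [1] [-3,3]
  [2] [-3,2]
  [3] [-3,3]
  [4] [-3,3]
  [5] [-3,3]
  [6] [-3,3]
  [7] [-2,3]

no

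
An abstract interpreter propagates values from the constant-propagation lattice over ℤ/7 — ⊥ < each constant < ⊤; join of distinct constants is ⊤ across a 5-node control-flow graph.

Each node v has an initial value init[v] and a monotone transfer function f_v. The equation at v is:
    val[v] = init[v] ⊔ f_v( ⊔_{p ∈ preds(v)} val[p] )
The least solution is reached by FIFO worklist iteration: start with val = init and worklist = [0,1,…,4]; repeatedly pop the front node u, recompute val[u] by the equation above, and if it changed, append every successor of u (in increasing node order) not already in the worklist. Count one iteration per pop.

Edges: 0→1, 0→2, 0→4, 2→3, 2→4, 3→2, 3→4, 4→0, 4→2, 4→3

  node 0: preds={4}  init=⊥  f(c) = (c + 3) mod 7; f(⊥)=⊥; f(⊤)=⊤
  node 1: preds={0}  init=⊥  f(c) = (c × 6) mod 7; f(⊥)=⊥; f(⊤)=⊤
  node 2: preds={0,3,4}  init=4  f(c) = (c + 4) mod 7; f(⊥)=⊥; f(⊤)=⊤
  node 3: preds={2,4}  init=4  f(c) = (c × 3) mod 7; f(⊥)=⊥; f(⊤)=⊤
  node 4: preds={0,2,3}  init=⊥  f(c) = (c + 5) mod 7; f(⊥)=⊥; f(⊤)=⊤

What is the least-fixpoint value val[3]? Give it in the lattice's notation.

⊤

Iteration log — 11 steps:
  step 1. node 0  ⊔preds=⊥  new=⊥  stable
  step 2. node 1  ⊔preds=⊥  new=⊥  stable
  step 3. node 2  ⊔preds=4  new=⊤  old=4  +wl: 
  step 4. node 3  ⊔preds=⊤  new=⊤  old=4  +wl: 2
  step 5. node 4  ⊔preds=⊤  new=⊤  old=⊥  +wl: 0,3
  step 6. node 2  ⊔preds=⊤  new=⊤  stable
  step 7. node 0  ⊔preds=⊤  new=⊤  old=⊥  +wl: 1,2,4
  step 8. node 3  ⊔preds=⊤  new=⊤  stable
  step 9. node 1  ⊔preds=⊤  new=⊤  old=⊥  +wl: 
  step 10. node 2  ⊔preds=⊤  new=⊤  stable
  step 11. node 4  ⊔preds=⊤  new=⊤  stable

Least fixpoint reached:
  node 0: ⊤
  node 1: ⊤
  node 2: ⊤
  node 3: ⊤
  node 4: ⊤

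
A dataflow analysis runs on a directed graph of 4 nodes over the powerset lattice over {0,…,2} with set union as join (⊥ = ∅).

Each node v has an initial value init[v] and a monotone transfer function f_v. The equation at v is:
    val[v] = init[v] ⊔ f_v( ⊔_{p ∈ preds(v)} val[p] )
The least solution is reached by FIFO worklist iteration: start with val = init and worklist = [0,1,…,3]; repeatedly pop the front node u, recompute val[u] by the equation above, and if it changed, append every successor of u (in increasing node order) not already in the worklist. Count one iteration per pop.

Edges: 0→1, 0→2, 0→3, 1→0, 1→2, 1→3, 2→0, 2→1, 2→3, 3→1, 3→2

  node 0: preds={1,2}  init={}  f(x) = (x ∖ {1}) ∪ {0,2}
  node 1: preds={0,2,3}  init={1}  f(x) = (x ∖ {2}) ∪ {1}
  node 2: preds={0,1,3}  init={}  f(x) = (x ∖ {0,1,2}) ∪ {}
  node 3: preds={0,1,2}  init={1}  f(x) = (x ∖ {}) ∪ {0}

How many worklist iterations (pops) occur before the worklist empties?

7

Trace (7 dequeues):
  [1] u=0 | in {1} | out {0,2} | prev {} | push {}
  [2] u=1 | in {0,1,2} | out {0,1} | prev {1} | push {0}
  [3] u=2 | in {0,1,2} | out {} | ==
  [4] u=3 | in {0,1,2} | out {0,1,2} | prev {1} | push {1,2}
  [5] u=0 | in {0,1} | out {0,2} | ==
  [6] u=1 | in {0,1,2} | out {0,1} | ==
  [7] u=2 | in {0,1,2} | out {} | ==

Converged values:
  [0] {0,2}
  [1] {0,1}
  [2] {}
  [3] {0,1,2}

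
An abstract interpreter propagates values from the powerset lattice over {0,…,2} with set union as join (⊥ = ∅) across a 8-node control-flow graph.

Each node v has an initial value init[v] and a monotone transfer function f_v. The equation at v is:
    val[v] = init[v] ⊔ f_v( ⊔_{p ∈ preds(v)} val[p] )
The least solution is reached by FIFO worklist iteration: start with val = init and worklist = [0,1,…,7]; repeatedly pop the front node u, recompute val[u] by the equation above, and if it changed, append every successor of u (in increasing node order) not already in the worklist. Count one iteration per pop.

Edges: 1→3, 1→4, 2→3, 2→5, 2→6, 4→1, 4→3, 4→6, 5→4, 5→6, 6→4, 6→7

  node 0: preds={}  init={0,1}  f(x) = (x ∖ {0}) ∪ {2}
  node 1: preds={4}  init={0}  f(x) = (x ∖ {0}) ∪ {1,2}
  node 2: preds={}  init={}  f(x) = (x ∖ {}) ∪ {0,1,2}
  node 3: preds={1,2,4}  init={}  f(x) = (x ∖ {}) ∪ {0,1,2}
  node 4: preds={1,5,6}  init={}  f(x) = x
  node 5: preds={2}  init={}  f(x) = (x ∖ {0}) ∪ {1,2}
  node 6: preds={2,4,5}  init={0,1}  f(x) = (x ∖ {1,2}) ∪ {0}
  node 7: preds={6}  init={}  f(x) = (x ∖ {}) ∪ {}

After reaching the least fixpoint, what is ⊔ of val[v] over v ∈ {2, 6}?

{0,1,2}

Iteration log — 11 steps:
  step 1. node 0  ⊔preds={}  new={0,1,2}  old={0,1}  +wl: 
  step 2. node 1  ⊔preds={}  new={0,1,2}  old={0}  +wl: 
  step 3. node 2  ⊔preds={}  new={0,1,2}  old={}  +wl: 
  step 4. node 3  ⊔preds={0,1,2}  new={0,1,2}  old={}  +wl: 
  step 5. node 4  ⊔preds={0,1,2}  new={0,1,2}  old={}  +wl: 1,3
  step 6. node 5  ⊔preds={0,1,2}  new={1,2}  old={}  +wl: 4
  step 7. node 6  ⊔preds={0,1,2}  new={0,1}  stable
  step 8. node 7  ⊔preds={0,1}  new={0,1}  old={}  +wl: 
  step 9. node 1  ⊔preds={0,1,2}  new={0,1,2}  stable
  step 10. node 3  ⊔preds={0,1,2}  new={0,1,2}  stable
  step 11. node 4  ⊔preds={0,1,2}  new={0,1,2}  stable

Least fixpoint reached:
  node 0: {0,1,2}
  node 1: {0,1,2}
  node 2: {0,1,2}
  node 3: {0,1,2}
  node 4: {0,1,2}
  node 5: {1,2}
  node 6: {0,1}
  node 7: {0,1}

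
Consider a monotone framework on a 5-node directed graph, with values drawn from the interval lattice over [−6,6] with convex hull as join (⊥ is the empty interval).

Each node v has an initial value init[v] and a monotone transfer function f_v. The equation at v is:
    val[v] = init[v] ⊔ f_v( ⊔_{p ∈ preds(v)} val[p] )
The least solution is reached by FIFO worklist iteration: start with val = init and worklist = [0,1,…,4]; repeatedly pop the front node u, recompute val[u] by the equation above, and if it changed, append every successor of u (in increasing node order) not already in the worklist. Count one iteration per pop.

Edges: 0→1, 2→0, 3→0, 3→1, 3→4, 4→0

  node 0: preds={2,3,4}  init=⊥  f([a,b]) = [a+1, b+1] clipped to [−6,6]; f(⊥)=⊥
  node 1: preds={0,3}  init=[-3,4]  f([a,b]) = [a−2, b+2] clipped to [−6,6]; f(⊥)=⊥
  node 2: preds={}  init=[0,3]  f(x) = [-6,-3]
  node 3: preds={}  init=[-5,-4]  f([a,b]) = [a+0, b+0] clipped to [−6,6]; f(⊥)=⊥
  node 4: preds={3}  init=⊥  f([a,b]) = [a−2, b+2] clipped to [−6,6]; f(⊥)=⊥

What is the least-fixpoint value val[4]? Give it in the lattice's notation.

[-6,-2]

Trace (7 dequeues):
  [1] u=0 | in [-5,3] | out [-4,4] | prev ⊥ | push {}
  [2] u=1 | in [-5,4] | out [-6,6] | prev [-3,4] | push {}
  [3] u=2 | in ⊥ | out [-6,3] | prev [0,3] | push {0}
  [4] u=3 | in ⊥ | out [-5,-4] | ==
  [5] u=4 | in [-5,-4] | out [-6,-2] | prev ⊥ | push {}
  [6] u=0 | in [-6,3] | out [-5,4] | prev [-4,4] | push {1}
  [7] u=1 | in [-5,4] | out [-6,6] | ==

Converged values:
  [0] [-5,4]
  [1] [-6,6]
  [2] [-6,3]
  [3] [-5,-4]
  [4] [-6,-2]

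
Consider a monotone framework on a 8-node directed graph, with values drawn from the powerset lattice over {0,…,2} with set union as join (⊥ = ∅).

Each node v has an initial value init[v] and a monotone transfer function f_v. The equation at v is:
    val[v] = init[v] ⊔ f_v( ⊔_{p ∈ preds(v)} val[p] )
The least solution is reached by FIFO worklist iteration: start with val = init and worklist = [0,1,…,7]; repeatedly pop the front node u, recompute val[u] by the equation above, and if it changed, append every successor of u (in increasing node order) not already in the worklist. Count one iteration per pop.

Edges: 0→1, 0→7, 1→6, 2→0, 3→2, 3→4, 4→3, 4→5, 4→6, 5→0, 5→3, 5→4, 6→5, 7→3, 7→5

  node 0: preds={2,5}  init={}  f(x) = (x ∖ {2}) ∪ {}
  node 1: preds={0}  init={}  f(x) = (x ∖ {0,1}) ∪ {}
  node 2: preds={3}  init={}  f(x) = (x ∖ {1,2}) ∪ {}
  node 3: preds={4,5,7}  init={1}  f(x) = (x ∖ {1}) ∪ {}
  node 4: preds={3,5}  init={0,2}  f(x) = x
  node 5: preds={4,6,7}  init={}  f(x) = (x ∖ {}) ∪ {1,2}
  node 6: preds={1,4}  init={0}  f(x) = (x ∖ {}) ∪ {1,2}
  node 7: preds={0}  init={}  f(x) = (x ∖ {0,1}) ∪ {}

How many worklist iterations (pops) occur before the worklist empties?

15

Iteration log — 15 steps:
  step 1. node 0  ⊔preds={}  new={}  stable
  step 2. node 1  ⊔preds={}  new={}  stable
  step 3. node 2  ⊔preds={1}  new={}  stable
  step 4. node 3  ⊔preds={0,2}  new={0,1,2}  old={1}  +wl: 2
  step 5. node 4  ⊔preds={0,1,2}  new={0,1,2}  old={0,2}  +wl: 3
  step 6. node 5  ⊔preds={0,1,2}  new={0,1,2}  old={}  +wl: 0,4
  step 7. node 6  ⊔preds={0,1,2}  new={0,1,2}  old={0}  +wl: 5
  step 8. node 7  ⊔preds={}  new={}  stable
  step 9. node 2  ⊔preds={0,1,2}  new={0}  old={}  +wl: 
  step 10. node 3  ⊔preds={0,1,2}  new={0,1,2}  stable
  step 11. node 0  ⊔preds={0,1,2}  new={0,1}  old={}  +wl: 1,7
  step 12. node 4  ⊔preds={0,1,2}  new={0,1,2}  stable
  step 13. node 5  ⊔preds={0,1,2}  new={0,1,2}  stable
  step 14. node 1  ⊔preds={0,1}  new={}  stable
  step 15. node 7  ⊔preds={0,1}  new={}  stable

Least fixpoint reached:
  node 0: {0,1}
  node 1: {}
  node 2: {0}
  node 3: {0,1,2}
  node 4: {0,1,2}
  node 5: {0,1,2}
  node 6: {0,1,2}
  node 7: {}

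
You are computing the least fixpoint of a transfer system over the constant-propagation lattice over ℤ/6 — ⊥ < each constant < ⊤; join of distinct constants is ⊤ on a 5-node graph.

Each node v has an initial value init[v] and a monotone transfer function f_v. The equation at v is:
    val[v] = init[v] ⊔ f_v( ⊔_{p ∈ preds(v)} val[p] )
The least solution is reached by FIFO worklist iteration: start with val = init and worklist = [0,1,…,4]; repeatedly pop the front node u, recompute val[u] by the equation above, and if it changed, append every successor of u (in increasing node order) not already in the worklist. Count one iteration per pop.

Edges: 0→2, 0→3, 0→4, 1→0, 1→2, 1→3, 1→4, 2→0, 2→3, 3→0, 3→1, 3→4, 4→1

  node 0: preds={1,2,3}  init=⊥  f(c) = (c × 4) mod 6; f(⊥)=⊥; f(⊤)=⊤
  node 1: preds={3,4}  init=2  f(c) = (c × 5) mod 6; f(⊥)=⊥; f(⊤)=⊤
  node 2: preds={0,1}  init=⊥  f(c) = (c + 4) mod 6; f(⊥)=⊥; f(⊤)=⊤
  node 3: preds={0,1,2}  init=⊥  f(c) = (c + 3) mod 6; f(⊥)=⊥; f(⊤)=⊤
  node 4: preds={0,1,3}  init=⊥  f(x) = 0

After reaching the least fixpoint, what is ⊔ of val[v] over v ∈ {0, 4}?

⊤

Worklist (11 pops):
  #1 pop 0: in=2 → 2 (was ⊥); enqueue []
  #2 pop 1: in=⊥ → 2 (no change)
  #3 pop 2: in=2 → 0 (was ⊥); enqueue [0]
  #4 pop 3: in=⊤ → ⊤ (was ⊥); enqueue [1]
  #5 pop 4: in=⊤ → 0 (was ⊥); enqueue []
  #6 pop 0: in=⊤ → ⊤ (was 2); enqueue [2,3,4]
  #7 pop 1: in=⊤ → ⊤ (was 2); enqueue [0]
  #8 pop 2: in=⊤ → ⊤ (was 0); enqueue []
  #9 pop 3: in=⊤ → ⊤ (no change)
  #10 pop 4: in=⊤ → 0 (no change)
  #11 pop 0: in=⊤ → ⊤ (no change)

Fixpoint:
  val[0] = ⊤
  val[1] = ⊤
  val[2] = ⊤
  val[3] = ⊤
  val[4] = 0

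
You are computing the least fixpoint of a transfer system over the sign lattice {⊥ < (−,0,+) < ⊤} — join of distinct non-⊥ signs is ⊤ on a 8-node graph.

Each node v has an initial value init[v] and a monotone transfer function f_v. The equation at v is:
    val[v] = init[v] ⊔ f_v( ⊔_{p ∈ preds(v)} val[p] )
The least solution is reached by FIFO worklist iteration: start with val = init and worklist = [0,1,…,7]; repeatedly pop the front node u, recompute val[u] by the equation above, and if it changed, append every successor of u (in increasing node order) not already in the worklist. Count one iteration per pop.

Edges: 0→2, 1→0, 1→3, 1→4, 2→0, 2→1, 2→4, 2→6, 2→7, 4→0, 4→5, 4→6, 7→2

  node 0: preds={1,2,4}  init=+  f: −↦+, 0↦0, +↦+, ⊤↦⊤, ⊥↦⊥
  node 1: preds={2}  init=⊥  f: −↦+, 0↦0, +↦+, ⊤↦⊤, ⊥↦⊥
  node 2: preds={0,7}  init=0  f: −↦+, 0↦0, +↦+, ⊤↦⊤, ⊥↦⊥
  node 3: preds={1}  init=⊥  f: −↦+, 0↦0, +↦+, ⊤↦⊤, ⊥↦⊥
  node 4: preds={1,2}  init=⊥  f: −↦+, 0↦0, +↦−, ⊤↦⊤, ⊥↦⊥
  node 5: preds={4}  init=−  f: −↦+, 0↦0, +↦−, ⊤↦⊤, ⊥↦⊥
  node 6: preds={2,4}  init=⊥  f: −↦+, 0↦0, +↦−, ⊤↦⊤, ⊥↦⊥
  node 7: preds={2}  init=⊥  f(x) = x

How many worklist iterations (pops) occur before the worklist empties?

14

Iteration log — 14 steps:
  step 1. node 0  ⊔preds=0  new=⊤  old=+  +wl: 
  step 2. node 1  ⊔preds=0  new=0  old=⊥  +wl: 0
  step 3. node 2  ⊔preds=⊤  new=⊤  old=0  +wl: 1
  step 4. node 3  ⊔preds=0  new=0  old=⊥  +wl: 
  step 5. node 4  ⊔preds=⊤  new=⊤  old=⊥  +wl: 
  step 6. node 5  ⊔preds=⊤  new=⊤  old=−  +wl: 
  step 7. node 6  ⊔preds=⊤  new=⊤  old=⊥  +wl: 
  step 8. node 7  ⊔preds=⊤  new=⊤  old=⊥  +wl: 2
  step 9. node 0  ⊔preds=⊤  new=⊤  stable
  step 10. node 1  ⊔preds=⊤  new=⊤  old=0  +wl: 0,3,4
  step 11. node 2  ⊔preds=⊤  new=⊤  stable
  step 12. node 0  ⊔preds=⊤  new=⊤  stable
  step 13. node 3  ⊔preds=⊤  new=⊤  old=0  +wl: 
  step 14. node 4  ⊔preds=⊤  new=⊤  stable

Least fixpoint reached:
  node 0: ⊤
  node 1: ⊤
  node 2: ⊤
  node 3: ⊤
  node 4: ⊤
  node 5: ⊤
  node 6: ⊤
  node 7: ⊤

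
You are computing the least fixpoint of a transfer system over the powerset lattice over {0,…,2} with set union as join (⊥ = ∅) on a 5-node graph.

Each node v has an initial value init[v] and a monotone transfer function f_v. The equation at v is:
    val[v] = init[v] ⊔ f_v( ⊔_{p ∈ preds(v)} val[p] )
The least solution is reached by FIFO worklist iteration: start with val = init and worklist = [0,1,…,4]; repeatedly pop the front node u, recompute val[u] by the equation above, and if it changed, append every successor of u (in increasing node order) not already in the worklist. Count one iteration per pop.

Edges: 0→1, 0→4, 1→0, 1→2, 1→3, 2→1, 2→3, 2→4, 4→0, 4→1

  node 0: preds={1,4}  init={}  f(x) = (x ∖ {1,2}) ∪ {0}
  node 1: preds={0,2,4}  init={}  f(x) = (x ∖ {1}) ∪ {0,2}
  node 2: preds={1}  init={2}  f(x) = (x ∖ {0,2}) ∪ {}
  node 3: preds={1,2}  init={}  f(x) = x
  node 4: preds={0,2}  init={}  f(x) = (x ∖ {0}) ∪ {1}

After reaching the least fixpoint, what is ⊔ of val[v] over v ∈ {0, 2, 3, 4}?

Iteration log — 7 steps:
  step 1. node 0  ⊔preds={}  new={0}  old={}  +wl: 
  step 2. node 1  ⊔preds={0,2}  new={0,2}  old={}  +wl: 0
  step 3. node 2  ⊔preds={0,2}  new={2}  stable
  step 4. node 3  ⊔preds={0,2}  new={0,2}  old={}  +wl: 
  step 5. node 4  ⊔preds={0,2}  new={1,2}  old={}  +wl: 1
  step 6. node 0  ⊔preds={0,1,2}  new={0}  stable
  step 7. node 1  ⊔preds={0,1,2}  new={0,2}  stable

Least fixpoint reached:
  node 0: {0}
  node 1: {0,2}
  node 2: {2}
  node 3: {0,2}
  node 4: {1,2}

{0,1,2}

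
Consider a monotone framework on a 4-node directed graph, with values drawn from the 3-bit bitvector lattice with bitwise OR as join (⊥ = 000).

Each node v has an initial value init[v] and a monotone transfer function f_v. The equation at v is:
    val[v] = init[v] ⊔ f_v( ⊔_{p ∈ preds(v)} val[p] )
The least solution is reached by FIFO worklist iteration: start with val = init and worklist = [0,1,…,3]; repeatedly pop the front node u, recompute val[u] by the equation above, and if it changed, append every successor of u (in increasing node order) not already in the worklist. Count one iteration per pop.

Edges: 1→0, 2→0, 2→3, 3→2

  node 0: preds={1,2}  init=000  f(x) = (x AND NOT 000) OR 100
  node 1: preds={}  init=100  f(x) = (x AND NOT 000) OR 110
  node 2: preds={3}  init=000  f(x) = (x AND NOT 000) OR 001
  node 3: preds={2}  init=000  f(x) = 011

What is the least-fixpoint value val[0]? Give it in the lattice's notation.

Worklist (8 pops):
  #1 pop 0: in=100 → 100 (was 000); enqueue []
  #2 pop 1: in=000 → 110 (was 100); enqueue [0]
  #3 pop 2: in=000 → 001 (was 000); enqueue []
  #4 pop 3: in=001 → 011 (was 000); enqueue [2]
  #5 pop 0: in=111 → 111 (was 100); enqueue []
  #6 pop 2: in=011 → 011 (was 001); enqueue [0,3]
  #7 pop 0: in=111 → 111 (no change)
  #8 pop 3: in=011 → 011 (no change)

Fixpoint:
  val[0] = 111
  val[1] = 110
  val[2] = 011
  val[3] = 011

111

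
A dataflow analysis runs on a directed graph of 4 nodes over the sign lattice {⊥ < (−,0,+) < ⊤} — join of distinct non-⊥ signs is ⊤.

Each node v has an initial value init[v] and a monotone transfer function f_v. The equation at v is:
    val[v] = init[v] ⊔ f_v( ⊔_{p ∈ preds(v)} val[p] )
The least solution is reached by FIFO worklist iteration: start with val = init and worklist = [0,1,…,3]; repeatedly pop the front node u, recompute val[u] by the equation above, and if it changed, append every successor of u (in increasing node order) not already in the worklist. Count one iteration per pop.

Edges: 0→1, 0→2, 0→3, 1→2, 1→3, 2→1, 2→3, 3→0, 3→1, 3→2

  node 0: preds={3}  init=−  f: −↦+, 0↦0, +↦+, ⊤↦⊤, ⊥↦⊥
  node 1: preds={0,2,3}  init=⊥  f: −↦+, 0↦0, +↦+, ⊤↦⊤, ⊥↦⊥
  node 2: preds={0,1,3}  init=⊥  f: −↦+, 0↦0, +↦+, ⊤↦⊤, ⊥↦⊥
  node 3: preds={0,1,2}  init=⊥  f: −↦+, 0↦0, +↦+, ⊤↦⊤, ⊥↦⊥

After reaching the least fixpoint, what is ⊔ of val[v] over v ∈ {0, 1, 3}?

⊤

Trace (9 dequeues):
  [1] u=0 | in ⊥ | out − | ==
  [2] u=1 | in − | out + | prev ⊥ | push {}
  [3] u=2 | in ⊤ | out ⊤ | prev ⊥ | push {1}
  [4] u=3 | in ⊤ | out ⊤ | prev ⊥ | push {0,2}
  [5] u=1 | in ⊤ | out ⊤ | prev + | push {3}
  [6] u=0 | in ⊤ | out ⊤ | prev − | push {1}
  [7] u=2 | in ⊤ | out ⊤ | ==
  [8] u=3 | in ⊤ | out ⊤ | ==
  [9] u=1 | in ⊤ | out ⊤ | ==

Converged values:
  [0] ⊤
  [1] ⊤
  [2] ⊤
  [3] ⊤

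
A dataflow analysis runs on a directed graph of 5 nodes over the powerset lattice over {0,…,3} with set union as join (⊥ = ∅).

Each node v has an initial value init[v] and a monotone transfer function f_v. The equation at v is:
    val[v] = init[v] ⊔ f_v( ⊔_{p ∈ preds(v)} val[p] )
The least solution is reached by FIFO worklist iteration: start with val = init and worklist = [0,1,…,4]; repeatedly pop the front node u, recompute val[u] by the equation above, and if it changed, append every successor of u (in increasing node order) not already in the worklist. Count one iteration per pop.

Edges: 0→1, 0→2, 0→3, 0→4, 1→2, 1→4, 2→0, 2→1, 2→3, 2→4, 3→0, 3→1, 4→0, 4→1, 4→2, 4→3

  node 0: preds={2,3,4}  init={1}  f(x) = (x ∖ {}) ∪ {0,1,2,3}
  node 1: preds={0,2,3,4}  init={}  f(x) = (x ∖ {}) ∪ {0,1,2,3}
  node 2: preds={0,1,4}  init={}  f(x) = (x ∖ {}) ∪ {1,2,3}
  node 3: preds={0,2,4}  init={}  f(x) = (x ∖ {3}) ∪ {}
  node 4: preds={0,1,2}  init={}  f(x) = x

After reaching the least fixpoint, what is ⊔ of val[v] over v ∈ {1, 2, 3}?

Iteration log — 9 steps:
  step 1. node 0  ⊔preds={}  new={0,1,2,3}  old={1}  +wl: 
  step 2. node 1  ⊔preds={0,1,2,3}  new={0,1,2,3}  old={}  +wl: 
  step 3. node 2  ⊔preds={0,1,2,3}  new={0,1,2,3}  old={}  +wl: 0,1
  step 4. node 3  ⊔preds={0,1,2,3}  new={0,1,2}  old={}  +wl: 
  step 5. node 4  ⊔preds={0,1,2,3}  new={0,1,2,3}  old={}  +wl: 2,3
  step 6. node 0  ⊔preds={0,1,2,3}  new={0,1,2,3}  stable
  step 7. node 1  ⊔preds={0,1,2,3}  new={0,1,2,3}  stable
  step 8. node 2  ⊔preds={0,1,2,3}  new={0,1,2,3}  stable
  step 9. node 3  ⊔preds={0,1,2,3}  new={0,1,2}  stable

Least fixpoint reached:
  node 0: {0,1,2,3}
  node 1: {0,1,2,3}
  node 2: {0,1,2,3}
  node 3: {0,1,2}
  node 4: {0,1,2,3}

{0,1,2,3}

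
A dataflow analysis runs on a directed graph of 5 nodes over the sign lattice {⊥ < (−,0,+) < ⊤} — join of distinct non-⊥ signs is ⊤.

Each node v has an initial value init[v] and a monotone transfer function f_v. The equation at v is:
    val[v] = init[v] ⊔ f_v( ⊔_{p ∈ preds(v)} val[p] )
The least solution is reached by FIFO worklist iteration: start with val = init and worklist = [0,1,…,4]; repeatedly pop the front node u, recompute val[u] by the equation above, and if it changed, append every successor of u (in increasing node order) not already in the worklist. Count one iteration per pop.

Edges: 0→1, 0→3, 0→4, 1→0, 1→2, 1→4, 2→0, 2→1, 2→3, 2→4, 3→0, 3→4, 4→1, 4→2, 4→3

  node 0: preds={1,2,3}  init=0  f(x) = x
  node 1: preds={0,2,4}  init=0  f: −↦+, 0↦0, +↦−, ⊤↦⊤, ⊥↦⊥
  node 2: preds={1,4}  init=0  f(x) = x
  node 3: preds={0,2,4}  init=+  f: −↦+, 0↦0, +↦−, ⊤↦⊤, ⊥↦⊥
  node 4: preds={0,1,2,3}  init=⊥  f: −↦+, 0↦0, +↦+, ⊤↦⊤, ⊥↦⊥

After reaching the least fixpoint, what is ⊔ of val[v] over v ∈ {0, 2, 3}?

⊤

Trace (9 dequeues):
  [1] u=0 | in ⊤ | out ⊤ | prev 0 | push {}
  [2] u=1 | in ⊤ | out ⊤ | prev 0 | push {0}
  [3] u=2 | in ⊤ | out ⊤ | prev 0 | push {1}
  [4] u=3 | in ⊤ | out ⊤ | prev + | push {}
  [5] u=4 | in ⊤ | out ⊤ | prev ⊥ | push {2,3}
  [6] u=0 | in ⊤ | out ⊤ | ==
  [7] u=1 | in ⊤ | out ⊤ | ==
  [8] u=2 | in ⊤ | out ⊤ | ==
  [9] u=3 | in ⊤ | out ⊤ | ==

Converged values:
  [0] ⊤
  [1] ⊤
  [2] ⊤
  [3] ⊤
  [4] ⊤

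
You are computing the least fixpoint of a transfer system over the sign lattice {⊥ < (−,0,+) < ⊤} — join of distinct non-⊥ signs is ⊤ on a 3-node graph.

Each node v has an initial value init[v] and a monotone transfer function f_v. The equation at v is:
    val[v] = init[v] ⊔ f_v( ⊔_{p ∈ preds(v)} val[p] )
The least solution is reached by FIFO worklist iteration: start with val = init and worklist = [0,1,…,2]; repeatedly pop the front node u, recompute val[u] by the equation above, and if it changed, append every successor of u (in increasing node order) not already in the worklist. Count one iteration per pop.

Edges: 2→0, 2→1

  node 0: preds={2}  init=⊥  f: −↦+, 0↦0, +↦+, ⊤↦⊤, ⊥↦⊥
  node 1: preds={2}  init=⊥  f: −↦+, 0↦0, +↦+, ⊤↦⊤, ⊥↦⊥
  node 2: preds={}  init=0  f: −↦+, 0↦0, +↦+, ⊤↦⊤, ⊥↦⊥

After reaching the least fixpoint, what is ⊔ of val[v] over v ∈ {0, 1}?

Worklist (3 pops):
  #1 pop 0: in=0 → 0 (was ⊥); enqueue []
  #2 pop 1: in=0 → 0 (was ⊥); enqueue []
  #3 pop 2: in=⊥ → 0 (no change)

Fixpoint:
  val[0] = 0
  val[1] = 0
  val[2] = 0

0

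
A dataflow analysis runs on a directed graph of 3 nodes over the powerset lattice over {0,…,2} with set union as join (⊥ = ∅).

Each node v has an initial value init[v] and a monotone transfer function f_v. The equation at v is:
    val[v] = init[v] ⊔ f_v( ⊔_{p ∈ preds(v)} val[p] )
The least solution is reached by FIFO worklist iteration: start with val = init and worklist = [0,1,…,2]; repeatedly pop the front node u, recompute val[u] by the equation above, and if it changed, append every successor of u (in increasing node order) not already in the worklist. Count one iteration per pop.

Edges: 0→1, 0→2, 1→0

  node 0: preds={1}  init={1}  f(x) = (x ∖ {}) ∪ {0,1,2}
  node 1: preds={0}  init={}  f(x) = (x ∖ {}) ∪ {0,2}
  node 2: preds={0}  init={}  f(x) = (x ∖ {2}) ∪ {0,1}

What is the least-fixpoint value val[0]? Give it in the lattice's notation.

Worklist (4 pops):
  #1 pop 0: in={} → {0,1,2} (was {1}); enqueue []
  #2 pop 1: in={0,1,2} → {0,1,2} (was {}); enqueue [0]
  #3 pop 2: in={0,1,2} → {0,1} (was {}); enqueue []
  #4 pop 0: in={0,1,2} → {0,1,2} (no change)

Fixpoint:
  val[0] = {0,1,2}
  val[1] = {0,1,2}
  val[2] = {0,1}

{0,1,2}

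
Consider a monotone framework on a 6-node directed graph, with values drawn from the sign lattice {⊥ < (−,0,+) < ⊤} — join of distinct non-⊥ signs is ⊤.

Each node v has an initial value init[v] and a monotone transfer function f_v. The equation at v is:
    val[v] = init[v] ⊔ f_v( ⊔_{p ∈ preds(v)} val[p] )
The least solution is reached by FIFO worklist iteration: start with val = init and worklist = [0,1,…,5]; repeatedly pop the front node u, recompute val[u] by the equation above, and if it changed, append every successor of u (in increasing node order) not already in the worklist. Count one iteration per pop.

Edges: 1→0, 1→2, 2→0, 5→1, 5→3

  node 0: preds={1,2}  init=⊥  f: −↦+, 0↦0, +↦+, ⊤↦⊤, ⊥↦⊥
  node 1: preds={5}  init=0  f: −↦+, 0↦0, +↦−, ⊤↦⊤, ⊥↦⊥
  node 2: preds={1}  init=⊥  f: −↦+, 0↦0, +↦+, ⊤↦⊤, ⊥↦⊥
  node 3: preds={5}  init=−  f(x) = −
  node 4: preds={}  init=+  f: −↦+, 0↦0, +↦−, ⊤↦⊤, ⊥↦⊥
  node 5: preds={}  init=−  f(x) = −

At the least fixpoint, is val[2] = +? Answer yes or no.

no

Trace (7 dequeues):
  [1] u=0 | in 0 | out 0 | prev ⊥ | push {}
  [2] u=1 | in − | out ⊤ | prev 0 | push {0}
  [3] u=2 | in ⊤ | out ⊤ | prev ⊥ | push {}
  [4] u=3 | in − | out − | ==
  [5] u=4 | in ⊥ | out + | ==
  [6] u=5 | in ⊥ | out − | ==
  [7] u=0 | in ⊤ | out ⊤ | prev 0 | push {}

Converged values:
  [0] ⊤
  [1] ⊤
  [2] ⊤
  [3] −
  [4] +
  [5] −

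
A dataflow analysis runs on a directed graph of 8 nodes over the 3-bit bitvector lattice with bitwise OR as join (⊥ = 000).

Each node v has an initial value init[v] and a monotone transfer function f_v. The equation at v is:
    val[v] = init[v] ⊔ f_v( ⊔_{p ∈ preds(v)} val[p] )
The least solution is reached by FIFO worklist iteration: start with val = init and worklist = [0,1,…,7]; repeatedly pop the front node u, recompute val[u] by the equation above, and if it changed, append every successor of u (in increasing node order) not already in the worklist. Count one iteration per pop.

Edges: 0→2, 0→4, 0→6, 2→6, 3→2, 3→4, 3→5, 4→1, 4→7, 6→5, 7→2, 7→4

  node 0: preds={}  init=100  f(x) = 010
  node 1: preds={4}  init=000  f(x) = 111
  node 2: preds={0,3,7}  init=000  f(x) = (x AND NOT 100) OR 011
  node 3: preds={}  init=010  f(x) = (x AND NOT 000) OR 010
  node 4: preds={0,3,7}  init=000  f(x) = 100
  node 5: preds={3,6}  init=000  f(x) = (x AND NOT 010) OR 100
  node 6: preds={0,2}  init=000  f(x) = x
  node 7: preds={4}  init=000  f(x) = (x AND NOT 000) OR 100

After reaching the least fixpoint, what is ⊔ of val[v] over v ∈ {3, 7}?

110

Worklist (12 pops):
  #1 pop 0: in=000 → 110 (was 100); enqueue []
  #2 pop 1: in=000 → 111 (was 000); enqueue []
  #3 pop 2: in=110 → 011 (was 000); enqueue []
  #4 pop 3: in=000 → 010 (no change)
  #5 pop 4: in=110 → 100 (was 000); enqueue [1]
  #6 pop 5: in=010 → 100 (was 000); enqueue []
  #7 pop 6: in=111 → 111 (was 000); enqueue [5]
  #8 pop 7: in=100 → 100 (was 000); enqueue [2,4]
  #9 pop 1: in=100 → 111 (no change)
  #10 pop 5: in=111 → 101 (was 100); enqueue []
  #11 pop 2: in=110 → 011 (no change)
  #12 pop 4: in=110 → 100 (no change)

Fixpoint:
  val[0] = 110
  val[1] = 111
  val[2] = 011
  val[3] = 010
  val[4] = 100
  val[5] = 101
  val[6] = 111
  val[7] = 100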